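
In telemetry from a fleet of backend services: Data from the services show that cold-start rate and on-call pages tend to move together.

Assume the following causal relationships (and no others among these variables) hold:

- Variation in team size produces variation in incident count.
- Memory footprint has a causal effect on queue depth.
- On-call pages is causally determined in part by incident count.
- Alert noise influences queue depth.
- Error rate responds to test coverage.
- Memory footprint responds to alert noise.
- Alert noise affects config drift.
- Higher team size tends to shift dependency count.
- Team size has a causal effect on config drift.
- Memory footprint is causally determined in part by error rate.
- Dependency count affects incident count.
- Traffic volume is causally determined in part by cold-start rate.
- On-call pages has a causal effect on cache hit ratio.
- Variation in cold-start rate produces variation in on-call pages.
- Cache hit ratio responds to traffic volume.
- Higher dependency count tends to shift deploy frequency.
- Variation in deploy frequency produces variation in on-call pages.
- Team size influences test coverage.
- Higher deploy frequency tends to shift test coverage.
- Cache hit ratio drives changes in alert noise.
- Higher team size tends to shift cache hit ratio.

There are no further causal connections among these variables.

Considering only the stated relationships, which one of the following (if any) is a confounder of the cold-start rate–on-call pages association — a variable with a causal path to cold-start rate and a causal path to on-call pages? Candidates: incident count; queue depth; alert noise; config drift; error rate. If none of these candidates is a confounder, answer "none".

none

None of the listed candidates has causal paths to both cold-start rate and on-call pages in the stated relationships, so none is a common cause.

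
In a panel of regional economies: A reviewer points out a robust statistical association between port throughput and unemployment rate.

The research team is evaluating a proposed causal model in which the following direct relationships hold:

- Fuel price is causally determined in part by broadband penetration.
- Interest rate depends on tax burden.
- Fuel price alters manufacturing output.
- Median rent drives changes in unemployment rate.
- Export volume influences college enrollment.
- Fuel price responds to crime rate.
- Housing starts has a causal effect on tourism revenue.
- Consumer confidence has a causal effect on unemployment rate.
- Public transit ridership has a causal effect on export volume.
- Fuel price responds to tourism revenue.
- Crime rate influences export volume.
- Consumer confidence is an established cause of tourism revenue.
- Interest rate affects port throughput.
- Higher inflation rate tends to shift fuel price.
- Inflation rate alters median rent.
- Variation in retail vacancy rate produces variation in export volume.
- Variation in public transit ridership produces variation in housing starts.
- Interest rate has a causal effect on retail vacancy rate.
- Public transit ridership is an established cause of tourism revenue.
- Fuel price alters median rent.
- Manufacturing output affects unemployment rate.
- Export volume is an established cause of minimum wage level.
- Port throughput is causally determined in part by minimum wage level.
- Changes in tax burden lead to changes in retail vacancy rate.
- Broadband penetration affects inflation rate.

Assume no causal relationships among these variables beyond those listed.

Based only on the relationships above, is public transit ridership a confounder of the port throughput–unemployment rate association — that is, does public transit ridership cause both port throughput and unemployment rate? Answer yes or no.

yes

Public transit ridership has a causal path to port throughput (public transit ridership → export volume → minimum wage level → port throughput) and to unemployment rate (public transit ridership → tourism revenue → fuel price → manufacturing output → unemployment rate), so it is a common cause of both — a confounder.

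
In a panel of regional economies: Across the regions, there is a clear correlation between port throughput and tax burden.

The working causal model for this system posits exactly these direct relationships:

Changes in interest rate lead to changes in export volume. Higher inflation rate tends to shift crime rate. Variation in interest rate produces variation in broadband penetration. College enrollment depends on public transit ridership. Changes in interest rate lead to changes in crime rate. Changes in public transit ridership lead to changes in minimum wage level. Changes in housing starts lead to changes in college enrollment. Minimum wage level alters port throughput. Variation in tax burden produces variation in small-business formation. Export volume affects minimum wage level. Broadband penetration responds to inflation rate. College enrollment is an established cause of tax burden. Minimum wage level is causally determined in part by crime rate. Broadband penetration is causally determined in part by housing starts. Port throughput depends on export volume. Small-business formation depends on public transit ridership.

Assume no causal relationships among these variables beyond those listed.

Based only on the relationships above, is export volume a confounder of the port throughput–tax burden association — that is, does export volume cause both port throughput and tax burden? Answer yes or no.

Export volume has no stated causal path to tax burden. A confounder must cause both variables, so export volume does not qualify.

no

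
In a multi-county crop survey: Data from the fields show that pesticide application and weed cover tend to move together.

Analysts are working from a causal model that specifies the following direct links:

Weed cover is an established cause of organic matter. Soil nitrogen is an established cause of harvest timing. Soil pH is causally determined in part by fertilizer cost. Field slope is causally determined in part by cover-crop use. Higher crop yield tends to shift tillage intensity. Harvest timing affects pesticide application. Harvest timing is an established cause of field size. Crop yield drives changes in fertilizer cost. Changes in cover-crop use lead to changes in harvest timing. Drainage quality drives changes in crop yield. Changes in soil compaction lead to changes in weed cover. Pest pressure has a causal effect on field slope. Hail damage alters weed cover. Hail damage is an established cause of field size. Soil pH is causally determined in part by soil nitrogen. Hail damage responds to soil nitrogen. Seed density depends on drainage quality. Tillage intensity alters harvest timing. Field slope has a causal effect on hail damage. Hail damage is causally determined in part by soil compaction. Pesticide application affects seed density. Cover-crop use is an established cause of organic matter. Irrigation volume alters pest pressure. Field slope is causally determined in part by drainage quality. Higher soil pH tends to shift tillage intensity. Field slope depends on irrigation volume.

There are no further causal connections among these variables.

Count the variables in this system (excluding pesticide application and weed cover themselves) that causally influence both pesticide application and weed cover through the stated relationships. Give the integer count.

The common causes are: cover-crop use (to pesticide application via cover-crop use → harvest timing → pesticide application; to weed cover via cover-crop use → field slope → hail damage → weed cover); drainage quality (to pesticide application via drainage quality → crop yield → tillage intensity → harvest timing → pesticide application; to weed cover via drainage quality → field slope → hail damage → weed cover); soil nitrogen (to pesticide application via soil nitrogen → harvest timing → pesticide application; to weed cover via soil nitrogen → hail damage → weed cover).
Every other variable lacks a causal path to at least one of pesticide application and weed cover.

3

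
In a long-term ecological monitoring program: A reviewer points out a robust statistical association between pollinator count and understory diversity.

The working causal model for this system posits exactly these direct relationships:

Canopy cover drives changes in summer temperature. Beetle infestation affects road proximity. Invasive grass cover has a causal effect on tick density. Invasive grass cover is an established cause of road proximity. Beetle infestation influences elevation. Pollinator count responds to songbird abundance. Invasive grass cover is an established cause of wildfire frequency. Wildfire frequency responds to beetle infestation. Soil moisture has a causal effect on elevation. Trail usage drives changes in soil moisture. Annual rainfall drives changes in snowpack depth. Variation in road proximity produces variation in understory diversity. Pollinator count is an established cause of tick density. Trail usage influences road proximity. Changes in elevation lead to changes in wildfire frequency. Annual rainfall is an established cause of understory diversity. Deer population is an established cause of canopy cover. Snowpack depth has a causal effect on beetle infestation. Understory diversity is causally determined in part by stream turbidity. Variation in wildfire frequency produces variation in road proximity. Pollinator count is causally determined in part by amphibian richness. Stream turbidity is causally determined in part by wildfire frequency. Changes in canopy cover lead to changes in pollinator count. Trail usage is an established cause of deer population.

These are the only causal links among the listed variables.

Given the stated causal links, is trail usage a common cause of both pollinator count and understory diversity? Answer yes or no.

yes

Trail usage has a causal path to pollinator count (trail usage → deer population → canopy cover → pollinator count) and to understory diversity (trail usage → road proximity → understory diversity), so it is a common cause of both — a confounder.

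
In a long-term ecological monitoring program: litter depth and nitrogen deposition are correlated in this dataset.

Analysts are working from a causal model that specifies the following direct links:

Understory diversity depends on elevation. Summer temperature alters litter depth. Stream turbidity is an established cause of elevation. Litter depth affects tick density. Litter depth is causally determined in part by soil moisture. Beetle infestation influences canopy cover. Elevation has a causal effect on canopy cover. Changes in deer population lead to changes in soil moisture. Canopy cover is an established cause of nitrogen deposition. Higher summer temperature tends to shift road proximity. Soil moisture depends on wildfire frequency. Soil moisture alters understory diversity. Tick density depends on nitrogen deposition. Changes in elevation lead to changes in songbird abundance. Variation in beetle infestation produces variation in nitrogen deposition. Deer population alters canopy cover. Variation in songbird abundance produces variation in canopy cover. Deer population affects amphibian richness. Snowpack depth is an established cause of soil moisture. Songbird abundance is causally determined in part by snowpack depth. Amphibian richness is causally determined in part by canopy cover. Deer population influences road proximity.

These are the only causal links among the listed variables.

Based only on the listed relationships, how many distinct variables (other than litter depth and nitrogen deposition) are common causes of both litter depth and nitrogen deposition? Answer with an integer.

The common causes are: deer population (to litter depth via deer population → soil moisture → litter depth; to nitrogen deposition via deer population → canopy cover → nitrogen deposition); snowpack depth (to litter depth via snowpack depth → soil moisture → litter depth; to nitrogen deposition via snowpack depth → songbird abundance → canopy cover → nitrogen deposition).
Every other variable lacks a causal path to at least one of litter depth and nitrogen deposition.

2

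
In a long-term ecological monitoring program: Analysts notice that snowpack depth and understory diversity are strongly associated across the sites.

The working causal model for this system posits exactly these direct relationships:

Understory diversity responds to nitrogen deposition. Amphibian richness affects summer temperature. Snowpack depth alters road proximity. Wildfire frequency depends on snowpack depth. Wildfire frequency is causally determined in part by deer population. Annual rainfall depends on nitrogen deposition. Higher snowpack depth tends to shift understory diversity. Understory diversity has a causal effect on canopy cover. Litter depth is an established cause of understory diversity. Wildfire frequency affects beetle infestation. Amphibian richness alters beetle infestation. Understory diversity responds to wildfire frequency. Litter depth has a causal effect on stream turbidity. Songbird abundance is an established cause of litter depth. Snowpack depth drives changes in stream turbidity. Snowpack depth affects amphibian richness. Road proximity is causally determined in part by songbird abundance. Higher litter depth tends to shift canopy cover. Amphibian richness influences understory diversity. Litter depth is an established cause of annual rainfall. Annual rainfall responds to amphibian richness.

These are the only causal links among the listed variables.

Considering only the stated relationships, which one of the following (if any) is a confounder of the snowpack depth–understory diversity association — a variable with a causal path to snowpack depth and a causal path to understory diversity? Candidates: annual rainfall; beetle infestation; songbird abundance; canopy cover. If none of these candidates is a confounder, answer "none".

None of the listed candidates has causal paths to both snowpack depth and understory diversity in the stated relationships, so none is a common cause.

none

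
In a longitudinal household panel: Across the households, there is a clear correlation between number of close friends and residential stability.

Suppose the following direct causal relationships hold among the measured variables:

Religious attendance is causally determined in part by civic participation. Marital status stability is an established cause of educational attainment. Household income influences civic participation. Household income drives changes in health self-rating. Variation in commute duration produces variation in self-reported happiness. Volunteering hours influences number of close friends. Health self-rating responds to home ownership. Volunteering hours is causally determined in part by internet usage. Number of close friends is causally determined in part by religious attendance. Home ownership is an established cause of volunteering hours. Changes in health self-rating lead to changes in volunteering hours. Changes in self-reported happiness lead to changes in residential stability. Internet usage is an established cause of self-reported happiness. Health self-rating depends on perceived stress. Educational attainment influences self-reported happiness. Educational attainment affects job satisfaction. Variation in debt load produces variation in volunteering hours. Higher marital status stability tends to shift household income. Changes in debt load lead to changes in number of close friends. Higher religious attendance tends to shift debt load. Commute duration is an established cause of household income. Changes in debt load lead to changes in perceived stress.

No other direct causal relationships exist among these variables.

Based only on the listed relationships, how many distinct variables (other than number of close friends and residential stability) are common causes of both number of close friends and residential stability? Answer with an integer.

3

The common causes are: commute duration (to number of close friends via commute duration → household income → health self-rating → volunteering hours → number of close friends; to residential stability via commute duration → self-reported happiness → residential stability); internet usage (to number of close friends via internet usage → volunteering hours → number of close friends; to residential stability via internet usage → self-reported happiness → residential stability); marital status stability (to number of close friends via marital status stability → household income → health self-rating → volunteering hours → number of close friends; to residential stability via marital status stability → educational attainment → self-reported happiness → residential stability).
Every other variable lacks a causal path to at least one of number of close friends and residential stability.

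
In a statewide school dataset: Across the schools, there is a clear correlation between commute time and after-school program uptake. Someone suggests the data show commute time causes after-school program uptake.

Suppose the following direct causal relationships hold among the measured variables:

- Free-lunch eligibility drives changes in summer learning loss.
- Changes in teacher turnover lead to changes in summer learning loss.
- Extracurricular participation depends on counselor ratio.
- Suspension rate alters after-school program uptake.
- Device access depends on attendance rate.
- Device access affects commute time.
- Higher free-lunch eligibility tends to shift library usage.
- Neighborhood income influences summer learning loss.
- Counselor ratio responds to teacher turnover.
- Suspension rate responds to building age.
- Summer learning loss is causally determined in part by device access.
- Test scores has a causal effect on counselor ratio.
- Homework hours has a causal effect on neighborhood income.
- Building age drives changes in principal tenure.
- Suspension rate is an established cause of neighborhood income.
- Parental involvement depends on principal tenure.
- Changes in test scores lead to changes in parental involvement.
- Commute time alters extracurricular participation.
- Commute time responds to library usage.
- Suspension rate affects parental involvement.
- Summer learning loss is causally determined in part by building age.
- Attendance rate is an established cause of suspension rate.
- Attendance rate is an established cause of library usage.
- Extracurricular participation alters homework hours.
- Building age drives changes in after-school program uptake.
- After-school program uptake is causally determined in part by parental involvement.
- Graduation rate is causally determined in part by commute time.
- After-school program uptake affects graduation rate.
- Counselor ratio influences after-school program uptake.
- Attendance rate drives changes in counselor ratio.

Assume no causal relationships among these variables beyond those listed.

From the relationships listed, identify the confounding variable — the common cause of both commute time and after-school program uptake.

attendance rate

Attendance rate has a causal path to commute time (attendance rate → library usage → commute time) and a separate causal path to after-school program uptake (attendance rate → counselor ratio → after-school program uptake), so it is a common cause of both.
No stated relationship gives commute time a causal route to after-school program uptake, so the correlation is explained by the shared upstream cause rather than a direct effect.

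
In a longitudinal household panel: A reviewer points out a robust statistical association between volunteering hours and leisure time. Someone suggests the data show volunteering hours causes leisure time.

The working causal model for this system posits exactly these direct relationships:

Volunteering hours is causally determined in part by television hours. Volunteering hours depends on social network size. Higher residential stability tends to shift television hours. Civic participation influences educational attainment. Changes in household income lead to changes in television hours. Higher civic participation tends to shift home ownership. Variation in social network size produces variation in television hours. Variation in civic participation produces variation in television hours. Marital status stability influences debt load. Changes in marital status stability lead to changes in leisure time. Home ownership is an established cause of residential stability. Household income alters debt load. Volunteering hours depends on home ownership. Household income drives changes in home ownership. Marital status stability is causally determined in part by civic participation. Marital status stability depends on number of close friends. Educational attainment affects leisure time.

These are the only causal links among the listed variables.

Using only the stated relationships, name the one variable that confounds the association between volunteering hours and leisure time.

Civic participation has a causal path to volunteering hours (civic participation → television hours → volunteering hours) and a separate causal path to leisure time (civic participation → educational attainment → leisure time), so it is a common cause of both.
No stated relationship gives volunteering hours a causal route to leisure time, so the correlation is explained by the shared upstream cause rather than a direct effect.

civic participation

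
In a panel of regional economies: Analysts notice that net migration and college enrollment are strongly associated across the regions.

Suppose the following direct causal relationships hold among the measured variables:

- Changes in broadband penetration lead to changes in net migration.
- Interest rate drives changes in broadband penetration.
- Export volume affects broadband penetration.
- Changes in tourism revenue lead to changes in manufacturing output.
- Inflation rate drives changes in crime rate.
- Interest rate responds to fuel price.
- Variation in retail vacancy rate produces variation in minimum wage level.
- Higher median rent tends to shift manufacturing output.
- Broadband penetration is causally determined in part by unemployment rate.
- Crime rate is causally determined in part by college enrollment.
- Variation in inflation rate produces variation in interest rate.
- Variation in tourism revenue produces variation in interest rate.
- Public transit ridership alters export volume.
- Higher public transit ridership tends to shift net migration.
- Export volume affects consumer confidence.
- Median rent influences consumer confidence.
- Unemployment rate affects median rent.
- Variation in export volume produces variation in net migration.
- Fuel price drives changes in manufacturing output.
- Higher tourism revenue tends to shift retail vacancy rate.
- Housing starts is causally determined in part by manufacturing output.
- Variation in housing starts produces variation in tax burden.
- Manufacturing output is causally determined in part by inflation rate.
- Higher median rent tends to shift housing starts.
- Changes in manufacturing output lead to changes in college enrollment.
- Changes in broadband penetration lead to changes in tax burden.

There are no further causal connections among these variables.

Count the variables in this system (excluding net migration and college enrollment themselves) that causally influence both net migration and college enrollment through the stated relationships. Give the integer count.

The common causes are: fuel price (to net migration via fuel price → interest rate → broadband penetration → net migration; to college enrollment via fuel price → manufacturing output → college enrollment); inflation rate (to net migration via inflation rate → interest rate → broadband penetration → net migration; to college enrollment via inflation rate → manufacturing output → college enrollment); tourism revenue (to net migration via tourism revenue → interest rate → broadband penetration → net migration; to college enrollment via tourism revenue → manufacturing output → college enrollment); unemployment rate (to net migration via unemployment rate → broadband penetration → net migration; to college enrollment via unemployment rate → median rent → manufacturing output → college enrollment).
Every other variable lacks a causal path to at least one of net migration and college enrollment.

4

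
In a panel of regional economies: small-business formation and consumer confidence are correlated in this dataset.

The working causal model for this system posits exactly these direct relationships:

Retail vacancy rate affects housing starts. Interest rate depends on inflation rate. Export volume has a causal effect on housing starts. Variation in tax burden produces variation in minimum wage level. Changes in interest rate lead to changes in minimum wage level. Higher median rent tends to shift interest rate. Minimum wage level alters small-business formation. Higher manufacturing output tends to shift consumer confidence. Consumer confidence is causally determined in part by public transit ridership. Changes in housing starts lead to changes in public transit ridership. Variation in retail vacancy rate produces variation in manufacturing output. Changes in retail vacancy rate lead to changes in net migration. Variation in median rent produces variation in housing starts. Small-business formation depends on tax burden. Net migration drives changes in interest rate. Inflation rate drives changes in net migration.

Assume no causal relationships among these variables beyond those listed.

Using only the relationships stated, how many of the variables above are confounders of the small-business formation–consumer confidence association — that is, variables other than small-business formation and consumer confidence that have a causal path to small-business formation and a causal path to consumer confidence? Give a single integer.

2

The common causes are: median rent (to small-business formation via median rent → interest rate → minimum wage level → small-business formation; to consumer confidence via median rent → housing starts → public transit ridership → consumer confidence); retail vacancy rate (to small-business formation via retail vacancy rate → net migration → interest rate → minimum wage level → small-business formation; to consumer confidence via retail vacancy rate → manufacturing output → consumer confidence).
Every other variable lacks a causal path to at least one of small-business formation and consumer confidence.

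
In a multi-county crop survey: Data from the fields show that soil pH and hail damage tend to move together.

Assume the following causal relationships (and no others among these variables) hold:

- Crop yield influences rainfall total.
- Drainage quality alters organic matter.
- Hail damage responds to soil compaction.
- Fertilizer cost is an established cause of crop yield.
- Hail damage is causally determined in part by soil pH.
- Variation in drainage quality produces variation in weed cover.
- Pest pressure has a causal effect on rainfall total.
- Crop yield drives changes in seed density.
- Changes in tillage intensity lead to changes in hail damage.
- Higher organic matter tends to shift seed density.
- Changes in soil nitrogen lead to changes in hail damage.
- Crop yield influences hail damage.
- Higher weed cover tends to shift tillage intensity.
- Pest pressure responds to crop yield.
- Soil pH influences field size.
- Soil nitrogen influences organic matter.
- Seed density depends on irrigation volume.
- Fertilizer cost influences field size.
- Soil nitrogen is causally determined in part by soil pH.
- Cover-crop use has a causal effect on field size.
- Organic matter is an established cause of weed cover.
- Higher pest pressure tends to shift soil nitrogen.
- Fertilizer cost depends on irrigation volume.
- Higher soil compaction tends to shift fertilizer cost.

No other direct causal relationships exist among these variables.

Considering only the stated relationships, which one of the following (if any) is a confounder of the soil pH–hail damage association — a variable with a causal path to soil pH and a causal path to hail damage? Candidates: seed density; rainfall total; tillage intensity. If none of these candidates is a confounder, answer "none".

none

None of the listed candidates has causal paths to both soil pH and hail damage in the stated relationships, so none is a common cause.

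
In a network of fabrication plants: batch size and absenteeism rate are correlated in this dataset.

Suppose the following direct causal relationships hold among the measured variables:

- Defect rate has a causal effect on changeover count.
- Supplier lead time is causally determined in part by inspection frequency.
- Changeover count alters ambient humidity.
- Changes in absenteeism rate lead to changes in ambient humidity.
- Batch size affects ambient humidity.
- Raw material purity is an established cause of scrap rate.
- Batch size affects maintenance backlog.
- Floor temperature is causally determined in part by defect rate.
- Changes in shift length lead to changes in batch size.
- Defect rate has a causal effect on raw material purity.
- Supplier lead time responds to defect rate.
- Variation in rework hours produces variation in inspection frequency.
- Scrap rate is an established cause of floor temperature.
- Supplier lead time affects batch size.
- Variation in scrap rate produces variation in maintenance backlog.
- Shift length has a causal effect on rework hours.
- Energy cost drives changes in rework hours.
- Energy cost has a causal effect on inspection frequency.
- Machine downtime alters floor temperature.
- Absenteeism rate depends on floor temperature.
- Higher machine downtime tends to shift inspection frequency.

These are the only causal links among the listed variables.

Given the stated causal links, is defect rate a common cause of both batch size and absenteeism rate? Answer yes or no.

yes

Defect rate has a causal path to batch size (defect rate → supplier lead time → batch size) and to absenteeism rate (defect rate → floor temperature → absenteeism rate), so it is a common cause of both — a confounder.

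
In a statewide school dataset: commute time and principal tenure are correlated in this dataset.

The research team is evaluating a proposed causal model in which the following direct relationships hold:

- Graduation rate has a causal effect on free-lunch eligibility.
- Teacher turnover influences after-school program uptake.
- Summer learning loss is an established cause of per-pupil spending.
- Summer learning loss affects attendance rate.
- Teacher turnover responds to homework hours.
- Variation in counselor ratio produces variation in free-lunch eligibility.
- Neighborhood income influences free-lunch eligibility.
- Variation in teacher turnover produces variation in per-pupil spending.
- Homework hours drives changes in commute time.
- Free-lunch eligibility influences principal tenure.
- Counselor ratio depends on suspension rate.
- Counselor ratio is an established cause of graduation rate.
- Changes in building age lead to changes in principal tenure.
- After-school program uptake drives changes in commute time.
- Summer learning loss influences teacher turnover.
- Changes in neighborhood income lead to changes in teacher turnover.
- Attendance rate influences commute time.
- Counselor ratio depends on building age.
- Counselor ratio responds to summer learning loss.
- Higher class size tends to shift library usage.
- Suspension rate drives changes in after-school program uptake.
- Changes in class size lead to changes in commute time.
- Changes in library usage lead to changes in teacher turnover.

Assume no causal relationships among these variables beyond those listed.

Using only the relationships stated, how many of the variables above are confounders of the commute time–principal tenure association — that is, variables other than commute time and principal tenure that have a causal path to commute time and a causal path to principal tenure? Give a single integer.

The common causes are: neighborhood income (to commute time via neighborhood income → teacher turnover → after-school program uptake → commute time; to principal tenure via neighborhood income → free-lunch eligibility → principal tenure); summer learning loss (to commute time via summer learning loss → attendance rate → commute time; to principal tenure via summer learning loss → counselor ratio → free-lunch eligibility → principal tenure); suspension rate (to commute time via suspension rate → after-school program uptake → commute time; to principal tenure via suspension rate → counselor ratio → free-lunch eligibility → principal tenure).
Every other variable lacks a causal path to at least one of commute time and principal tenure.

3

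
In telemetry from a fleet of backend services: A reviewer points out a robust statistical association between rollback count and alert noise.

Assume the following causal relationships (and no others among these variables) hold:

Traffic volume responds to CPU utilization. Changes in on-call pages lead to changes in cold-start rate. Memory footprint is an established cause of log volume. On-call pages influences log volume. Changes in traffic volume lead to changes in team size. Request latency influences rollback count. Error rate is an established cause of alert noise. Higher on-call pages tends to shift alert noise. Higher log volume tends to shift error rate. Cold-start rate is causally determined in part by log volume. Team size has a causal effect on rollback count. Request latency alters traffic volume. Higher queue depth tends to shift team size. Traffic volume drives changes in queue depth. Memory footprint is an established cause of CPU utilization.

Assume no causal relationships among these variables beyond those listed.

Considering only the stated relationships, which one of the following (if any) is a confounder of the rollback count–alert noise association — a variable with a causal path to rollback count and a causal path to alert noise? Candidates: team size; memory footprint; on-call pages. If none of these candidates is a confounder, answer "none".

memory footprint

Memory footprint causes rollback count (memory footprint → CPU utilization → traffic volume → team size → rollback count) and also causes alert noise (memory footprint → log volume → error rate → alert noise); it is a common cause of both.
Each of the other candidates lacks a causal path to at least one of rollback count and alert noise, so they do not confound the relationship.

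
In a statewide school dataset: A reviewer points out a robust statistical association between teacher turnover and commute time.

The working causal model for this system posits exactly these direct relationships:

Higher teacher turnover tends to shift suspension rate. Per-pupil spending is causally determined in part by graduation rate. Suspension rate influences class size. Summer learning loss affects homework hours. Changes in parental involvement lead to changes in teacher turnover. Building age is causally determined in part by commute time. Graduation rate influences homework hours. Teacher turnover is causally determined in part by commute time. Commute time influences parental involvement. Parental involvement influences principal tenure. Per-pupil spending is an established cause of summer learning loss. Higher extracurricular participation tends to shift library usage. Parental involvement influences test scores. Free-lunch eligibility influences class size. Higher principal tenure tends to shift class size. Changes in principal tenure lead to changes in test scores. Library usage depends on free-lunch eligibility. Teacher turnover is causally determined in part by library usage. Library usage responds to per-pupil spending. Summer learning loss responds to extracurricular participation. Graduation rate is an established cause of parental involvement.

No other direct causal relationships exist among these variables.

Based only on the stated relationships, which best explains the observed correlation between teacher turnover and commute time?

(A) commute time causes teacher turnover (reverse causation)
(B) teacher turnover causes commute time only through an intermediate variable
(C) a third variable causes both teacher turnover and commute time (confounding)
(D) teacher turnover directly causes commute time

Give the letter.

A

The stated link runs commute time → teacher turnover; teacher turnover has no causal path to commute time. No variable causes both, so confounding is ruled out. The correlation reflects reverse causation.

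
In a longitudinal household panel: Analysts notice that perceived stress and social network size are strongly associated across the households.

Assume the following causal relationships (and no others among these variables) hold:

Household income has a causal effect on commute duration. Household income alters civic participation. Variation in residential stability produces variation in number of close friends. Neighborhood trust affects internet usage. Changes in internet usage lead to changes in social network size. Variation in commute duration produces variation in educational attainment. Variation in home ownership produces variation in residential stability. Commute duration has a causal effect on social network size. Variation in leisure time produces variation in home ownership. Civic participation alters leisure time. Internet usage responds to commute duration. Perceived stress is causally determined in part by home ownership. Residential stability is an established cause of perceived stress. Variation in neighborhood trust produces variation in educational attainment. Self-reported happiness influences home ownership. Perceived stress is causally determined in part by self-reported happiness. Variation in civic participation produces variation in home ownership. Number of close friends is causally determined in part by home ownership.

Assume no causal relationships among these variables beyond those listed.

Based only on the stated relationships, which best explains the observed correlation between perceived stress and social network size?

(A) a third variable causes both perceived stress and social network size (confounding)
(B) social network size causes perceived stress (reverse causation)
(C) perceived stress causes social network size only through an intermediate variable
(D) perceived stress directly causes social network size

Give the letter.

Household income causes perceived stress (household income → civic participation → home ownership → perceived stress) and social network size (household income → commute duration → social network size) — a common cause creating the correlation.
There is no stated path from perceived stress to social network size or from social network size to perceived stress, so neither direct nor reverse causation applies.

A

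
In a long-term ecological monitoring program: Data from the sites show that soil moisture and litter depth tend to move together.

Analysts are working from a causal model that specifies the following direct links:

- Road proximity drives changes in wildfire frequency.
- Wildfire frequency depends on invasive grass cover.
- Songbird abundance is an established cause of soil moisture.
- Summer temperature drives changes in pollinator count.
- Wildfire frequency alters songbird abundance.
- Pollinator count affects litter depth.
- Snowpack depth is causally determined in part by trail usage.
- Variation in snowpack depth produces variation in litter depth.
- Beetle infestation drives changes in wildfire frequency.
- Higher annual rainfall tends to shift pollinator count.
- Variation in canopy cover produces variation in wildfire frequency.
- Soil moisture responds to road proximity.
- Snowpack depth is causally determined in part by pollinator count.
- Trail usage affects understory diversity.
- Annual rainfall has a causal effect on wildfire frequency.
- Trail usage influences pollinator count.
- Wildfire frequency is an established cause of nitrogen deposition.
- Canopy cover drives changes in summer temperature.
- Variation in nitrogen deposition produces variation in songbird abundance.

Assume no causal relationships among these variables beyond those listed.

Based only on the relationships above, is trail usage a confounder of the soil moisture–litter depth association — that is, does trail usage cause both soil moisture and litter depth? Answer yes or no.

Trail usage has no stated causal path to soil moisture. A confounder must cause both variables, so trail usage does not qualify.

no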